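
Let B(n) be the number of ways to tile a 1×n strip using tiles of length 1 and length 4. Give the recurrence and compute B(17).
Condition on the last tile: it has length 1 (leaving a 1×(n-1) strip) or length 4 (leaving a 1×(n-4) strip), so B(n) = B(n-1) + B(n-4) (order-4 linear recurrence).
For 0 ≤ i < 4 only unit tiles fit, so B(i) = 1.
Iterating the recurrence: B(4) = 2, B(5) = 3, B(6) = 4, B(7) = 5, B(8) = 7, B(9) = 10, B(10) = 14, B(11) = 19, B(12) = 26, B(13) = 36, B(14) = 50, B(15) = 69, B(16) = 95, B(17) = 131.

B(n) = B(n-1) + B(n-4), with B(i) = 1 for 0 ≤ i < 4; B(17) = 131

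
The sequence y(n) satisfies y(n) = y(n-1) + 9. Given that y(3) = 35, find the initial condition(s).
y(3) = y(0) + 3·9, so y(0) = 35 - 27 = 8.

y(0) = 8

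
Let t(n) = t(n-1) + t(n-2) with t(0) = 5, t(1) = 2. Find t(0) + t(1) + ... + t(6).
Computing the sequence terms: 5, 2, 7, 9, 16, 25, 41
Adding these values together:

105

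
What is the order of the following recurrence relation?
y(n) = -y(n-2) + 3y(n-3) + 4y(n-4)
The order is the largest lag k for which y(n-k) appears. Here the deepest term is y(n-4), so the order is 4.

Order 4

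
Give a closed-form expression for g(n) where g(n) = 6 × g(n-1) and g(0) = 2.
Recurrence: g(n) = 6 × g(n-1), initial: g(0) = 2.
Each term is 6 times the previous, so this is geometric with ratio 6. After n steps: g(n) = g(0)·6ⁿ = 2·6ⁿ.

g(n) = 2·6ⁿ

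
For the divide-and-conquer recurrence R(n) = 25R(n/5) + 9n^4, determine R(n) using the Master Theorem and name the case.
Master Theorem template: R(n) = a·R(n/b) + f(n).
Here: a=25, b=5, f(n)=9n^4
Compute log_b(a) = log_5(25) = 2.
f(n) = 9n^4 = Ω(n^(2+ε)) with ε = 2, and the regularity condition holds (a·f(n/b) = (a/b^4)·f(n) with a/b^4 = 5^-2 < 1). Case 3: R(n) = Θ(f(n)) = Θ(n^4).

Case 3: R(n) = Θ(n^4)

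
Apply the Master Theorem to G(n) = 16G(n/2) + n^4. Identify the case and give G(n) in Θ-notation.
Master Theorem template: G(n) = a·G(n/b) + f(n).
Here: a=16, b=2, f(n)=n^4
Compute log_b(a) = log_2(16) = 4.
f(n) = n^4 = Θ(n^4). Case 2: G(n) = Θ(n^4 log n).

Case 2: G(n) = Θ(n^4 log n)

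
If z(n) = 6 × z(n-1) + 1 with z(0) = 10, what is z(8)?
Computing step by step:
z(0) = 10
z(1) = 6 × 10 + 1 = 61
z(2) = 6 × 61 + 1 = 367
z(3) = 6 × 367 + 1 = 2203
z(4) = 6 × 2203 + 1 = 13219
z(5) = 6 × 13219 + 1 = 79315
z(6) = 6 × 79315 + 1 = 475891
z(7) = 6 × 475891 + 1 = 2855347
z(8) = 6 × 2855347 + 1 = 17132083

17132083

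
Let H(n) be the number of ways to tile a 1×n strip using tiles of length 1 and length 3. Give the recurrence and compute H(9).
Condition on the last tile: it has length 1 (leaving a 1×(n-1) strip) or length 3 (leaving a 1×(n-3) strip), so H(n) = H(n-1) + H(n-3) (order-3 linear recurrence).
For 0 ≤ i < 3 only unit tiles fit, so H(i) = 1.
Iterating the recurrence: H(3) = 2, H(4) = 3, H(5) = 4, H(6) = 6, H(7) = 9, H(8) = 13, H(9) = 19.

H(n) = H(n-1) + H(n-3), with H(i) = 1 for 0 ≤ i < 3; H(9) = 19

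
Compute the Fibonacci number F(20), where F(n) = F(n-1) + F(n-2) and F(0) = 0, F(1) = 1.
Computing the sequence terms:
0, 1, 1, 2, 3, 5, 8, 13, 21, 34, 55, 89, 144, 233, 377, 610, 987, 1597, 2584, 4181, 6765

6765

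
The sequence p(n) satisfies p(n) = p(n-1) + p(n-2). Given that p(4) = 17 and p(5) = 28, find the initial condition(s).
Work backwards using p(k) = p(k+2) - p(k+1):
p(3) = p(5) - p(4) = 28 - 17 = 11
p(2) = p(4) - p(3) = 17 - 11 = 6
p(1) = p(3) - p(2) = 11 - 6 = 5
p(0) = p(2) - p(1) = 6 - 5 = 1

p(0) = 1, p(1) = 5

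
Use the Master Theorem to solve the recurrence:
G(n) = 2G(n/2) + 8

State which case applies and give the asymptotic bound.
Master Theorem template: G(n) = a·G(n/b) + f(n).
Here: a=2, b=2, f(n)=8
Compute log_b(a) = log_2(2) = 1.
f(n) = 8 = O(n^(1-ε)) with ε = 1. Case 1: G(n) = Θ(n^log_b(a)) = Θ(n).

Case 1: G(n) = Θ(n)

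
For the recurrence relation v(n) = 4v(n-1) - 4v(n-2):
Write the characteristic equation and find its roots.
Substitute v(n) = rⁿ and divide through by rⁿ⁻²: r² - 4r + 4 = 0
Factor: (r - 2)² = 0, so r = 2 (double root).
General solution: v(n) = (A + Bn)·2ⁿ

Characteristic: r² - 4r + 4 = 0, Roots: r = 2 (double root)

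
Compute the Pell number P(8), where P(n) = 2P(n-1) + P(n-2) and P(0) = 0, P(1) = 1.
Computing the sequence terms:
0, 1, 2, 5, 12, 29, 70, 169, 408

408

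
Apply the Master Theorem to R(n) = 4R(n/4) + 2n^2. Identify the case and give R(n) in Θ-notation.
Master Theorem template: R(n) = a·R(n/b) + f(n).
Here: a=4, b=4, f(n)=2n^2
Compute log_b(a) = log_4(4) = 1.
f(n) = 2n^2 = Ω(n^(1+ε)) with ε = 1, and the regularity condition holds (a·f(n/b) = (a/b^2)·f(n) with a/b^2 = 4^-1 < 1). Case 3: R(n) = Θ(f(n)) = Θ(n^2).

Case 3: R(n) = Θ(n^2)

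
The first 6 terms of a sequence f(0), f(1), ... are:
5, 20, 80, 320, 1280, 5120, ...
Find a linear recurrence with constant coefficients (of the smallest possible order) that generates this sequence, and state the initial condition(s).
Look for the lowest-order linear relation among consecutive terms.
Observation: each term is 4× the previous.
Check at n=2: 4·20 = 80. ✓

f(n) = 4 × f(n-1), f(0) = 5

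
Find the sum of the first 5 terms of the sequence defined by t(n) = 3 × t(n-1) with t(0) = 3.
Computing the sequence terms: 3, 9, 27, 81, 243
Adding these values together:

363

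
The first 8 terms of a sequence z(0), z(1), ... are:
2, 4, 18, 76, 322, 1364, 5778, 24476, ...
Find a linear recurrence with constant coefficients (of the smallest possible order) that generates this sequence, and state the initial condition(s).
Look for the lowest-order linear relation among consecutive terms.
Observation: z(n) - 4·z(n-1) - (1)·z(n-2) = 0 holds for the shown terms, and no order-1 relation z(n) = α·z(n-1) + β fits.
Check at n=3: 4·18 + (1)·4 = 76. ✓

z(n) = 4z(n-1) + z(n-2), z(0) = 2, z(1) = 4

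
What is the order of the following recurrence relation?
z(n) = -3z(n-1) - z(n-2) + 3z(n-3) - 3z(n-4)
The order is the largest lag k for which z(n-k) appears. Here the deepest term is z(n-4), so the order is 4.

Order 4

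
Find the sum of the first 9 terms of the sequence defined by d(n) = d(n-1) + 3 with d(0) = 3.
Computing the sequence terms: 3, 6, 9, 12, 15, 18, 21, 24, 27
Adding these values together:

135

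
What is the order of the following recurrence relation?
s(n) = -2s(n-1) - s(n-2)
The order is the largest lag k for which s(n-k) appears. Here the deepest term is s(n-2), so the order is 2.

Order 2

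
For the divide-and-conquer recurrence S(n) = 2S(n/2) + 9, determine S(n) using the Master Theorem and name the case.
Master Theorem template: S(n) = a·S(n/b) + f(n).
Here: a=2, b=2, f(n)=9
Compute log_b(a) = log_2(2) = 1.
f(n) = 9 = O(n^(1-ε)) with ε = 1. Case 1: S(n) = Θ(n^log_b(a)) = Θ(n).

Case 1: S(n) = Θ(n)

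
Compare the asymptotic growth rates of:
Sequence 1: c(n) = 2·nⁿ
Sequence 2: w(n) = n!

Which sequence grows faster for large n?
Comparing growth rates:
Growth-rate hierarchy: log n ≺ any polynomial ≺ any exponential cⁿ (c>1) ≺ n! ≺ nⁿ.
super-exponential nⁿ dominates factorial asymptotically.

c(n) grows faster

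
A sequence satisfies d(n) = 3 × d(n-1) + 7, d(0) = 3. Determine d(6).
Computing step by step:
d(0) = 3
d(1) = 3 × 3 + 7 = 16
d(2) = 3 × 16 + 7 = 55
d(3) = 3 × 55 + 7 = 172
d(4) = 3 × 172 + 7 = 523
d(5) = 3 × 523 + 7 = 1576
d(6) = 3 × 1576 + 7 = 4735

4735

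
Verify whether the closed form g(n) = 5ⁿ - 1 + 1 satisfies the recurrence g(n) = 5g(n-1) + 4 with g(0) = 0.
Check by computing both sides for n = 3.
From the recurrence with g(0) = 0:
  g(0) = 0, g(1) = 4, g(2) = 24, g(3) = 124
  so the recurrence gives g(3) = 124.
From the proposed closed form g(n) = 5ⁿ - 1 + 1:
  g(3) = 125.
The recurrence gives 124 but the closed form gives 125, so the closed form does not satisfy the recurrence.

No, the closed form is incorrect.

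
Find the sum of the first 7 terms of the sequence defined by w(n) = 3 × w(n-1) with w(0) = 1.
Computing the sequence terms: 1, 3, 9, 27, 81, 243, 729
Adding these values together:

1093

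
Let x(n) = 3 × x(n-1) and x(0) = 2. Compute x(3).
Computing step by step:
x(0) = 2
x(1) = 3 × 2 = 6
x(2) = 3 × 6 = 18
x(3) = 3 × 18 = 54

54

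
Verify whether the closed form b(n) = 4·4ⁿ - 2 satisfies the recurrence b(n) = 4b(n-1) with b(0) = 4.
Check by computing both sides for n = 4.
From the recurrence with b(0) = 4:
  b(0) = 4, b(1) = 16, b(2) = 64, b(3) = 256, b(4) = 1024
  so the recurrence gives b(4) = 1024.
From the proposed closed form b(n) = 4·4ⁿ - 2:
  b(4) = 1022.
The recurrence gives 1024 but the closed form gives 1022, so the closed form does not satisfy the recurrence.

No, the closed form is incorrect.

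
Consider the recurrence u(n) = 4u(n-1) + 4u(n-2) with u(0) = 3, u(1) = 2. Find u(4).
Computing the sequence terms:
3, 2, 20, 88, 432

432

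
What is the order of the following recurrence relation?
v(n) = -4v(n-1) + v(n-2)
The order is the largest lag k for which v(n-k) appears. Here the deepest term is v(n-2), so the order is 2.

Order 2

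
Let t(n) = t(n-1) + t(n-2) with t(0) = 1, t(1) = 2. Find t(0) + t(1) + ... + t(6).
Computing the sequence terms: 1, 2, 3, 5, 8, 13, 21
Adding these values together:

53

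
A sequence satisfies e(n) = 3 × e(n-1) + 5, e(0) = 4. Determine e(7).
Computing step by step:
e(0) = 4
e(1) = 3 × 4 + 5 = 17
e(2) = 3 × 17 + 5 = 56
e(3) = 3 × 56 + 5 = 173
e(4) = 3 × 173 + 5 = 524
e(5) = 3 × 524 + 5 = 1577
e(6) = 3 × 1577 + 5 = 4736
e(7) = 3 × 4736 + 5 = 14213

14213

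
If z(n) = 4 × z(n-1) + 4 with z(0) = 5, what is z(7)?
Computing step by step:
z(0) = 5
z(1) = 4 × 5 + 4 = 24
z(2) = 4 × 24 + 4 = 100
z(3) = 4 × 100 + 4 = 404
z(4) = 4 × 404 + 4 = 1620
z(5) = 4 × 1620 + 4 = 6484
z(6) = 4 × 6484 + 4 = 25940
z(7) = 4 × 25940 + 4 = 103764

103764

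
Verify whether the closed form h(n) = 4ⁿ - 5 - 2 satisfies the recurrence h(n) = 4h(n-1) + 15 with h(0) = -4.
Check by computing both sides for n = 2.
From the recurrence with h(0) = -4:
  h(0) = -4, h(1) = -1, h(2) = 11
  so the recurrence gives h(2) = 11.
From the proposed closed form h(n) = 4ⁿ - 5 - 2:
  h(2) = 9.
The recurrence gives 11 but the closed form gives 9, so the closed form does not satisfy the recurrence.

No, the closed form is incorrect.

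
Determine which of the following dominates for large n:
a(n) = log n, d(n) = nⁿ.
Comparing growth rates:
Growth-rate hierarchy: log n ≺ any polynomial ≺ any exponential cⁿ (c>1) ≺ n! ≺ nⁿ.
super-exponential nⁿ dominates logarithmic asymptotically.

d(n) grows faster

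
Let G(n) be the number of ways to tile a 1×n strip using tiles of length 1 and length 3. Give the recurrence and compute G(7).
Condition on the last tile: it has length 1 (leaving a 1×(n-1) strip) or length 3 (leaving a 1×(n-3) strip), so G(n) = G(n-1) + G(n-3) (order-3 linear recurrence).
For 0 ≤ i < 3 only unit tiles fit, so G(i) = 1.
Iterating the recurrence: G(3) = 2, G(4) = 3, G(5) = 4, G(6) = 6, G(7) = 9.

G(n) = G(n-1) + G(n-3), with G(i) = 1 for 0 ≤ i < 3; G(7) = 9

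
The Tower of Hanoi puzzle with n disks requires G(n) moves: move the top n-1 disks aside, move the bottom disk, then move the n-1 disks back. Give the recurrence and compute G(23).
Moving n disks = move the top n-1 disks aside (G(n-1) moves) + move the largest disk (1 move) + move the n-1 disks back on top (G(n-1) moves), so G(n) = 2G(n-1) + 1, with G(1) = 1 (a single disk takes one move).
First terms: 1, 3, 7, 15, 31, 63, … — each is one less than a power of 2. Indeed G(n) + 1 = 2(G(n-1) + 1) with G(1) + 1 = 2, so G(n) + 1 = 2ⁿ and G(n) = 2ⁿ - 1.
Hence G(23) = 2^23 - 1 = 8388608 - 1 = 8388607.

G(n) = 2G(n-1) + 1, G(1) = 1; G(23) = 8388607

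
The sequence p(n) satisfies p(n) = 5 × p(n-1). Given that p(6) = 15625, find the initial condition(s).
In general p(n) = 5ⁿ · p(0). At n = 6: p(0) = p(6) / 5^6 = 15625 / 15625 = 1.

p(0) = 1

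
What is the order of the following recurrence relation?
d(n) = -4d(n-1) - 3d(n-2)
The order is the largest lag k for which d(n-k) appears. Here the deepest term is d(n-2), so the order is 2.

Order 2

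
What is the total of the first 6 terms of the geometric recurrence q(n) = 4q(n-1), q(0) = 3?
Computing the sequence terms: 3, 12, 48, 192, 768, 3072
Adding these values together:

4095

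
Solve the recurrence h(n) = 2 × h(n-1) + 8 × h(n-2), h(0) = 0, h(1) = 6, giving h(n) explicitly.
Recurrence: h(n) = 2 × h(n-1) + 8 × h(n-2), initial: h(0) = 0, h(1) = 6.
Characteristic equation: r² - 2r - 8 = 0, which factors as (r - 4)(r + 2) = 0, so r = 4, -2. General solution h(n) = A·4ⁿ + B·(-2)ⁿ. From h(0) = 0: A + B = 0. From h(1) = 6: 4A - 2B = 6. Solving gives A = 1, B = -1.

h(n) = 4ⁿ - (-2)ⁿ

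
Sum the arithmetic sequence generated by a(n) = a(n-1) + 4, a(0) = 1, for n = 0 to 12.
Computing the sequence terms: 1, 5, 9, 13, 17, 21, 25, 29, 33, 37, 41, 45, 49
Adding these values together:

325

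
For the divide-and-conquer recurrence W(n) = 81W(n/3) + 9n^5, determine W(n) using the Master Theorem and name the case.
Master Theorem template: W(n) = a·W(n/b) + f(n).
Here: a=81, b=3, f(n)=9n^5
Compute log_b(a) = log_3(81) = 4.
f(n) = 9n^5 = Ω(n^(4+ε)) with ε = 1, and the regularity condition holds (a·f(n/b) = (a/b^5)·f(n) with a/b^5 = 3^-1 < 1). Case 3: W(n) = Θ(f(n)) = Θ(n^5).

Case 3: W(n) = Θ(n^5)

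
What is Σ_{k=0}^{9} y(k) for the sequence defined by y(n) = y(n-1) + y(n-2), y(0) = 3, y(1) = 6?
Computing the sequence terms: 3, 6, 9, 15, 24, 39, 63, 102, 165, 267
Adding these values together:

693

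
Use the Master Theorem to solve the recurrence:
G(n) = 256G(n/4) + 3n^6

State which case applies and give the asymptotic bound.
Master Theorem template: G(n) = a·G(n/b) + f(n).
Here: a=256, b=4, f(n)=3n^6
Compute log_b(a) = log_4(256) = 4.
f(n) = 3n^6 = Ω(n^(4+ε)) with ε = 2, and the regularity condition holds (a·f(n/b) = (a/b^6)·f(n) with a/b^6 = 4^-2 < 1). Case 3: G(n) = Θ(f(n)) = Θ(n^6).

Case 3: G(n) = Θ(n^6)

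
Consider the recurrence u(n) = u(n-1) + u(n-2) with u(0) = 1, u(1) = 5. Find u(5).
Computing the sequence terms:
1, 5, 6, 11, 17, 28

28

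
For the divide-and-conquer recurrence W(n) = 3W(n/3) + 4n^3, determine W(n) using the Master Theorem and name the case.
Master Theorem template: W(n) = a·W(n/b) + f(n).
Here: a=3, b=3, f(n)=4n^3
Compute log_b(a) = log_3(3) = 1.
f(n) = 4n^3 = Ω(n^(1+ε)) with ε = 2, and the regularity condition holds (a·f(n/b) = (a/b^3)·f(n) with a/b^3 = 3^-2 < 1). Case 3: W(n) = Θ(f(n)) = Θ(n^3).

Case 3: W(n) = Θ(n^3)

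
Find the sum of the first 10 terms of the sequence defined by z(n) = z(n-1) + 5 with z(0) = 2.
Computing the sequence terms: 2, 7, 12, 17, 22, 27, 32, 37, 42, 47
Adding these values together:

245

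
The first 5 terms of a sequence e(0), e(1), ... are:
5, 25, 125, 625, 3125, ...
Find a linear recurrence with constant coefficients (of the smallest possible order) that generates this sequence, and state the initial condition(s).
Look for the lowest-order linear relation among consecutive terms.
Observation: each term is 5× the previous.
Check at n=2: 5·25 = 125. ✓

e(n) = 5 × e(n-1), e(0) = 5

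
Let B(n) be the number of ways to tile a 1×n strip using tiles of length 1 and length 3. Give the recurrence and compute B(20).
Condition on the last tile: it has length 1 (leaving a 1×(n-1) strip) or length 3 (leaving a 1×(n-3) strip), so B(n) = B(n-1) + B(n-3) (order-3 linear recurrence).
For 0 ≤ i < 3 only unit tiles fit, so B(i) = 1.
Iterating the recurrence: B(3) = 2, B(4) = 3, B(5) = 4, B(6) = 6, B(7) = 9, B(8) = 13, B(9) = 19, B(10) = 28, B(11) = 41, B(12) = 60, B(13) = 88, B(14) = 129, B(15) = 189, B(16) = 277, B(17) = 406, B(18) = 595, B(19) = 872, B(20) = 1278.

B(n) = B(n-1) + B(n-3), with B(i) = 1 for 0 ≤ i < 3; B(20) = 1278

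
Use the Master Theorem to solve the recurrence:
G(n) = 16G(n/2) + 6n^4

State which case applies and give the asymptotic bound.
Master Theorem template: G(n) = a·G(n/b) + f(n).
Here: a=16, b=2, f(n)=6n^4
Compute log_b(a) = log_2(16) = 4.
f(n) = 6n^4 = Θ(n^4). Case 2: G(n) = Θ(n^4 log n).

Case 2: G(n) = Θ(n^4 log n)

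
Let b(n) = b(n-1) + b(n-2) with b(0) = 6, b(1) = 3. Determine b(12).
Computing the sequence terms:
6, 3, 9, 12, 21, 33, 54, 87, 141, 228, 369, 597, 966

966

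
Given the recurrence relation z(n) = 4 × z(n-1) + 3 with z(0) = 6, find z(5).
Computing step by step:
z(0) = 6
z(1) = 4 × 6 + 3 = 27
z(2) = 4 × 27 + 3 = 111
z(3) = 4 × 111 + 3 = 447
z(4) = 4 × 447 + 3 = 1791
z(5) = 4 × 1791 + 3 = 7167

7167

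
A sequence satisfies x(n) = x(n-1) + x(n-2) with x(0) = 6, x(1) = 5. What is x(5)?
Computing the sequence terms:
6, 5, 11, 16, 27, 43

43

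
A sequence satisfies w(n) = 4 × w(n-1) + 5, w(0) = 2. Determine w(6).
Computing step by step:
w(0) = 2
w(1) = 4 × 2 + 5 = 13
w(2) = 4 × 13 + 5 = 57
w(3) = 4 × 57 + 5 = 233
w(4) = 4 × 233 + 5 = 937
w(5) = 4 × 937 + 5 = 3753
w(6) = 4 × 3753 + 5 = 15017

15017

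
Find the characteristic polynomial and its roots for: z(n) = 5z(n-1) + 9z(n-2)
Substitute z(n) = rⁿ and divide through by rⁿ⁻²: r² - 5r - 9 = 0
Discriminant: 5² + 4·9 = 61, not a perfect square, so by the quadratic formula r = (5 ± √61)/2.
General solution: z(n) = A·r₁ⁿ + B·r₂ⁿ where r₁,r₂ = (5 ± √61)/2

Characteristic: r² - 5r - 9 = 0, Roots: r = (5 ± √61)/2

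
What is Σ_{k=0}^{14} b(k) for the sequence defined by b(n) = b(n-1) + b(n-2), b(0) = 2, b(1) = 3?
Computing the sequence terms: 2, 3, 5, 8, 13, 21, 34, 55, 89, 144, 233, 377, 610, 987, 1597
Adding these values together:

4178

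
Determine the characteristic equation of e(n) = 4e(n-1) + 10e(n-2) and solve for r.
Substitute e(n) = rⁿ and divide through by rⁿ⁻²: r² - 4r - 10 = 0
Discriminant: 4² + 4·10 = 56, not a perfect square, so by the quadratic formula r = (4 ± √56)/2.
General solution: e(n) = A·r₁ⁿ + B·r₂ⁿ where r₁,r₂ = (4 ± √56)/2

Characteristic: r² - 4r - 10 = 0, Roots: r = (4 ± √56)/2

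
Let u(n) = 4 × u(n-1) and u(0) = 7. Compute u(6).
Computing step by step:
u(0) = 7
u(1) = 4 × 7 = 28
u(2) = 4 × 28 = 112
u(3) = 4 × 112 = 448
u(4) = 4 × 448 = 1792
u(5) = 4 × 1792 = 7168
u(6) = 4 × 7168 = 28672

28672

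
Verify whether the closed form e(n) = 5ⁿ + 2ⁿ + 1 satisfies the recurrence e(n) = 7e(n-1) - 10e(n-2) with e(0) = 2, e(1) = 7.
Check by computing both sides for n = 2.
From the recurrence with e(0) = 2, e(1) = 7:
  e(0) = 2, e(1) = 7, e(2) = 29
  so the recurrence gives e(2) = 29.
From the proposed closed form e(n) = 5ⁿ + 2ⁿ + 1:
  e(2) = 30.
The recurrence gives 29 but the closed form gives 30, so the closed form does not satisfy the recurrence.

No, the closed form is incorrect.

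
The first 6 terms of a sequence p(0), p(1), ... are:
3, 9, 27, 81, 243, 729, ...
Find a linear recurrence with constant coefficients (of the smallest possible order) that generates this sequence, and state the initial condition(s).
Look for the lowest-order linear relation among consecutive terms.
Observation: each term is 3× the previous.
Check at n=2: 3·9 = 27. ✓

p(n) = 3 × p(n-1), p(0) = 3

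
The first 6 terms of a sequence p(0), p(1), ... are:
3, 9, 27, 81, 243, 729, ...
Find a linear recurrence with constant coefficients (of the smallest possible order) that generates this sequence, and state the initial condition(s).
Look for the lowest-order linear relation among consecutive terms.
Observation: each term is 3× the previous.
Check at n=2: 3·9 = 27. ✓

p(n) = 3 × p(n-1), p(0) = 3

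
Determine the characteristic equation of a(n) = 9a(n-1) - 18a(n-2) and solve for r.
Substitute a(n) = rⁿ and divide through by rⁿ⁻²: r² - 9r + 18 = 0
Factor: (r - 3)(r - 6) = 0, so r = 3, 6.
General solution: a(n) = A·3ⁿ + B·6ⁿ

Characteristic: r² - 9r + 18 = 0, Roots: r = 3, 6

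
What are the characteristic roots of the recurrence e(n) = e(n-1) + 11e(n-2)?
Substitute e(n) = rⁿ and divide through by rⁿ⁻²: r² - r - 11 = 0
Discriminant: 1² + 4·11 = 45, not a perfect square, so by the quadratic formula r = (1 ± √45)/2.
General solution: e(n) = A·r₁ⁿ + B·r₂ⁿ where r₁,r₂ = (1 ± √45)/2

Characteristic: r² - r - 11 = 0, Roots: r = (1 ± √45)/2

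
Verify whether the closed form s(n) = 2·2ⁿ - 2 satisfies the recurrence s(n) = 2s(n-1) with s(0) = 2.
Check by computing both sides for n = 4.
From the recurrence with s(0) = 2:
  s(0) = 2, s(1) = 4, s(2) = 8, s(3) = 16, s(4) = 32
  so the recurrence gives s(4) = 32.
From the proposed closed form s(n) = 2·2ⁿ - 2:
  s(4) = 30.
The recurrence gives 32 but the closed form gives 30, so the closed form does not satisfy the recurrence.

No, the closed form is incorrect.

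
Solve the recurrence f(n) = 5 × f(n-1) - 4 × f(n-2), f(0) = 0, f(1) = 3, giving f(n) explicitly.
Recurrence: f(n) = 5 × f(n-1) - 4 × f(n-2), initial: f(0) = 0, f(1) = 3.
Characteristic equation: r² - 5r + 4 = 0, which factors as (r - 4)(r - 1) = 0, so r = 4, 1. General solution f(n) = A·4ⁿ + B·1ⁿ. From f(0) = 0: A + B = 0. From f(1) = 3: 4A + 1B = 3. Solving gives A = 1, B = -1.

f(n) = 4ⁿ - 1ⁿ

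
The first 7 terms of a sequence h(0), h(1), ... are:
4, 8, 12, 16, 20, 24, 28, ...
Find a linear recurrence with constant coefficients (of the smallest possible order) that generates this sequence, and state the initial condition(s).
Look for the lowest-order linear relation among consecutive terms.
Observation: consecutive differences are constant (= 4).
Check at n=2: 1·8 + 4 = 12. ✓

h(n) = h(n-1) + 4, h(0) = 4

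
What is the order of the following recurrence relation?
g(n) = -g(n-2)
The order is the largest lag k for which g(n-k) appears. Here the deepest term is g(n-2), so the order is 2.

Order 2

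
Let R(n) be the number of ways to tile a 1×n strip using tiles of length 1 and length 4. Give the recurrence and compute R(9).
Condition on the last tile: it has length 1 (leaving a 1×(n-1) strip) or length 4 (leaving a 1×(n-4) strip), so R(n) = R(n-1) + R(n-4) (order-4 linear recurrence).
For 0 ≤ i < 4 only unit tiles fit, so R(i) = 1.
Iterating the recurrence: R(4) = 2, R(5) = 3, R(6) = 4, R(7) = 5, R(8) = 7, R(9) = 10.

R(n) = R(n-1) + R(n-4), with R(i) = 1 for 0 ≤ i < 4; R(9) = 10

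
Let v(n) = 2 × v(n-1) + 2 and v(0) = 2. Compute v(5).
Computing step by step:
v(0) = 2
v(1) = 2 × 2 + 2 = 6
v(2) = 2 × 6 + 2 = 14
v(3) = 2 × 14 + 2 = 30
v(4) = 2 × 30 + 2 = 62
v(5) = 2 × 62 + 2 = 126

126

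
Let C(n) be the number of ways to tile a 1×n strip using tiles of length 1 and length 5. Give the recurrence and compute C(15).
Condition on the last tile: it has length 1 (leaving a 1×(n-1) strip) or length 5 (leaving a 1×(n-5) strip), so C(n) = C(n-1) + C(n-5) (order-5 linear recurrence).
For 0 ≤ i < 5 only unit tiles fit, so C(i) = 1.
Iterating the recurrence: C(5) = 2, C(6) = 3, C(7) = 4, C(8) = 5, C(9) = 6, C(10) = 8, C(11) = 11, C(12) = 15, C(13) = 20, C(14) = 26, C(15) = 34.

C(n) = C(n-1) + C(n-5), with C(i) = 1 for 0 ≤ i < 5; C(15) = 34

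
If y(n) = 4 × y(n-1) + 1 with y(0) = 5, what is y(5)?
Computing step by step:
y(0) = 5
y(1) = 4 × 5 + 1 = 21
y(2) = 4 × 21 + 1 = 85
y(3) = 4 × 85 + 1 = 341
y(4) = 4 × 341 + 1 = 1365
y(5) = 4 × 1365 + 1 = 5461

5461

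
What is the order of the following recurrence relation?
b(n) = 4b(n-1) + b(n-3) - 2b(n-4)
The order is the largest lag k for which b(n-k) appears. Here the deepest term is b(n-4), so the order is 4.

Order 4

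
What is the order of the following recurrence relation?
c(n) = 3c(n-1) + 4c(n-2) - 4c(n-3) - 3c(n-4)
The order is the largest lag k for which c(n-k) appears. Here the deepest term is c(n-4), so the order is 4.

Order 4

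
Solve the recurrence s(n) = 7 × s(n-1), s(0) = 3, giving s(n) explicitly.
Recurrence: s(n) = 7 × s(n-1), initial: s(0) = 3.
Each term is 7 times the previous, so this is geometric with ratio 7. After n steps: s(n) = s(0)·7ⁿ = 3·7ⁿ.

s(n) = 3·7ⁿ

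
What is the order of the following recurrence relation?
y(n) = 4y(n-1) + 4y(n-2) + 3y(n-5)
The order is the largest lag k for which y(n-k) appears. Here the deepest term is y(n-5), so the order is 5.

Order 5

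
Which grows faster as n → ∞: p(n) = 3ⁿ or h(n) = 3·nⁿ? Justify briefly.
Comparing growth rates:
Growth-rate hierarchy: log n ≺ any polynomial ≺ any exponential cⁿ (c>1) ≺ n! ≺ nⁿ.
super-exponential nⁿ dominates exponential base 3 asymptotically.

h(n) grows faster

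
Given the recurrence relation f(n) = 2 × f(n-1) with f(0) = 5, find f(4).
Computing step by step:
f(0) = 5
f(1) = 2 × 5 = 10
f(2) = 2 × 10 = 20
f(3) = 2 × 20 = 40
f(4) = 2 × 40 = 80

80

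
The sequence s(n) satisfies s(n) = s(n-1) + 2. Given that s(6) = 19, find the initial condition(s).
s(6) = s(0) + 6·2, so s(0) = 19 - 12 = 7.

s(0) = 7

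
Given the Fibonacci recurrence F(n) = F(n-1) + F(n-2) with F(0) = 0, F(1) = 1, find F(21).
Computing the sequence terms:
0, 1, 1, 2, 3, 5, 8, 13, 21, 34, 55, 89, 144, 233, 377, 610, 987, 1597, 2584, 4181, 6765, 10946

10946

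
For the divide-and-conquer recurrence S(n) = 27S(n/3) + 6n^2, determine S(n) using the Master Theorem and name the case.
Master Theorem template: S(n) = a·S(n/b) + f(n).
Here: a=27, b=3, f(n)=6n^2
Compute log_b(a) = log_3(27) = 3.
f(n) = 6n^2 = O(n^(3-ε)) with ε = 1. Case 1: S(n) = Θ(n^log_b(a)) = Θ(n^3).

Case 1: S(n) = Θ(n^3)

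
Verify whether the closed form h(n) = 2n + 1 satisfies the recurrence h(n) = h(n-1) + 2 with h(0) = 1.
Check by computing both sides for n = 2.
From the recurrence with h(0) = 1:
  h(0) = 1, h(1) = 3, h(2) = 5
  so the recurrence gives h(2) = 5.
From the proposed closed form h(n) = 2n + 1:
  h(2) = 5.
Both sides give 5 at n = 2, and the initial condition(s) match, so the closed form is consistent.

Yes, the closed form is correct.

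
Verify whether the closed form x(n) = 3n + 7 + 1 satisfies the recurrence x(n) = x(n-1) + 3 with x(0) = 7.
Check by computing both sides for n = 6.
From the recurrence with x(0) = 7:
  x(0) = 7, x(1) = 10, x(2) = 13, x(3) = 16, x(4) = 19, x(5) = 22, x(6) = 25
  so the recurrence gives x(6) = 25.
From the proposed closed form x(n) = 3n + 7 + 1:
  x(6) = 26.
The recurrence gives 25 but the closed form gives 26, so the closed form does not satisfy the recurrence.

No, the closed form is incorrect.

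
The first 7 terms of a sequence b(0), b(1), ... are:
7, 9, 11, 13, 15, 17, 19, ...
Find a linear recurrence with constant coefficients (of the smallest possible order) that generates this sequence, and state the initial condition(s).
Look for the lowest-order linear relation among consecutive terms.
Observation: consecutive differences are constant (= 2).
Check at n=2: 1·9 + 2 = 11. ✓

b(n) = b(n-1) + 2, b(0) = 7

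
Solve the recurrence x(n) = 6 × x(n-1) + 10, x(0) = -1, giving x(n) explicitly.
Recurrence: x(n) = 6 × x(n-1) + 10, initial: x(0) = -1.
Try x(n) = A·6ⁿ + C. Substituting: A·6ⁿ + C = 6(A·6ⁿ⁻¹ + C) + 10 = A·6ⁿ + 6C + 10, so C = 6C + 10, giving C = -2. Then x(0) = A - 2 = -1 gives A = 1.

x(n) = 6ⁿ - 2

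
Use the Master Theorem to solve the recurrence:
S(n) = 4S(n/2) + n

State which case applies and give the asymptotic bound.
Master Theorem template: S(n) = a·S(n/b) + f(n).
Here: a=4, b=2, f(n)=n
Compute log_b(a) = log_2(4) = 2.
f(n) = n = O(n^(2-ε)) with ε = 1. Case 1: S(n) = Θ(n^log_b(a)) = Θ(n^2).

Case 1: S(n) = Θ(n^2)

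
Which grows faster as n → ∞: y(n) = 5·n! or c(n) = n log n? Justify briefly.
Comparing growth rates:
Growth-rate hierarchy: log n ≺ any polynomial ≺ any exponential cⁿ (c>1) ≺ n! ≺ nⁿ.
factorial dominates polynomial degree 1 (with log factor) asymptotically.

y(n) grows faster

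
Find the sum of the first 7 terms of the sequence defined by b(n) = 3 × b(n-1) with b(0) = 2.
Computing the sequence terms: 2, 6, 18, 54, 162, 486, 1458
Adding these values together:

2186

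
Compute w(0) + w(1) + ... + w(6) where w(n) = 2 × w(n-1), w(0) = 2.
Computing the sequence terms: 2, 4, 8, 16, 32, 64, 128
Adding these values together:

254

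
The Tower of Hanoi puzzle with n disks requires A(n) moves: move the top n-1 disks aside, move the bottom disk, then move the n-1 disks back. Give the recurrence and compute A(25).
Moving n disks = move the top n-1 disks aside (A(n-1) moves) + move the largest disk (1 move) + move the n-1 disks back on top (A(n-1) moves), so A(n) = 2A(n-1) + 1, with A(1) = 1 (a single disk takes one move).
First terms: 1, 3, 7, 15, 31, 63, … — each is one less than a power of 2. Indeed A(n) + 1 = 2(A(n-1) + 1) with A(1) + 1 = 2, so A(n) + 1 = 2ⁿ and A(n) = 2ⁿ - 1.
Hence A(25) = 2^25 - 1 = 33554432 - 1 = 33554431.

A(n) = 2A(n-1) + 1, A(1) = 1; A(25) = 33554431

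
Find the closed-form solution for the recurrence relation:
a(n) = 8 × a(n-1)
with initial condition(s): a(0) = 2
Recurrence: a(n) = 8 × a(n-1), initial: a(0) = 2.
Each term is 8 times the previous, so this is geometric with ratio 8. After n steps: a(n) = a(0)·8ⁿ = 2·8ⁿ.

a(n) = 2·8ⁿ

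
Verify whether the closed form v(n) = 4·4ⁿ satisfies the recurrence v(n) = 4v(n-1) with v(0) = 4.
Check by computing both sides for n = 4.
From the recurrence with v(0) = 4:
  v(0) = 4, v(1) = 16, v(2) = 64, v(3) = 256, v(4) = 1024
  so the recurrence gives v(4) = 1024.
From the proposed closed form v(n) = 4·4ⁿ:
  v(4) = 1024.
Both sides give 1024 at n = 4, and the initial condition(s) match, so the closed form is consistent.

Yes, the closed form is correct.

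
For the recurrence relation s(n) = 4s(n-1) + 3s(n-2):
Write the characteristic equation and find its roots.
Substitute s(n) = rⁿ and divide through by rⁿ⁻²: r² - 4r - 3 = 0
Discriminant: 4² + 4·3 = 28, not a perfect square, so by the quadratic formula r = (4 ± √28)/2.
General solution: s(n) = A·r₁ⁿ + B·r₂ⁿ where r₁,r₂ = (4 ± √28)/2

Characteristic: r² - 4r - 3 = 0, Roots: r = (4 ± √28)/2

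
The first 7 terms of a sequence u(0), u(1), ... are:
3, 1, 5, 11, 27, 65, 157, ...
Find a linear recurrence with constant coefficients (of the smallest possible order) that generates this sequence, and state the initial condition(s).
Look for the lowest-order linear relation among consecutive terms.
Observation: u(n) - 2·u(n-1) - (1)·u(n-2) = 0 holds for the shown terms, and no order-1 relation u(n) = α·u(n-1) + β fits.
Check at n=3: 2·5 + (1)·1 = 11. ✓

u(n) = 2u(n-1) + u(n-2), u(0) = 3, u(1) = 1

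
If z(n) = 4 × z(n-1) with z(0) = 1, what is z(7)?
Computing step by step:
z(0) = 1
z(1) = 4 × 1 = 4
z(2) = 4 × 4 = 16
z(3) = 4 × 16 = 64
z(4) = 4 × 64 = 256
z(5) = 4 × 256 = 1024
z(6) = 4 × 1024 = 4096
z(7) = 4 × 4096 = 16384

16384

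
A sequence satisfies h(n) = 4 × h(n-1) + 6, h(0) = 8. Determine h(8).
Computing step by step:
h(0) = 8
h(1) = 4 × 8 + 6 = 38
h(2) = 4 × 38 + 6 = 158
h(3) = 4 × 158 + 6 = 638
h(4) = 4 × 638 + 6 = 2558
h(5) = 4 × 2558 + 6 = 10238
h(6) = 4 × 10238 + 6 = 40958
h(7) = 4 × 40958 + 6 = 163838
h(8) = 4 × 163838 + 6 = 655358

655358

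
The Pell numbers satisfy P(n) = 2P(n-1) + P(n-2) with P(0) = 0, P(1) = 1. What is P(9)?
Computing the sequence terms:
0, 1, 2, 5, 12, 29, 70, 169, 408, 985

985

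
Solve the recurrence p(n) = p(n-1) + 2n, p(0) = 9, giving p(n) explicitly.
Recurrence: p(n) = p(n-1) + 2n, initial: p(0) = 9.
Telescoping: p(n) = p(0) + 2·Σᵢ₌₁ⁿ i = 9 + 2·n(n+1)/2.

p(n) = 2·n(n+1)/2 + 9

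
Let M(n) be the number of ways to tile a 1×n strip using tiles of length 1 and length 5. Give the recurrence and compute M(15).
Condition on the last tile: it has length 1 (leaving a 1×(n-1) strip) or length 5 (leaving a 1×(n-5) strip), so M(n) = M(n-1) + M(n-5) (order-5 linear recurrence).
For 0 ≤ i < 5 only unit tiles fit, so M(i) = 1.
Iterating the recurrence: M(5) = 2, M(6) = 3, M(7) = 4, M(8) = 5, M(9) = 6, M(10) = 8, M(11) = 11, M(12) = 15, M(13) = 20, M(14) = 26, M(15) = 34.

M(n) = M(n-1) + M(n-5), with M(i) = 1 for 0 ≤ i < 5; M(15) = 34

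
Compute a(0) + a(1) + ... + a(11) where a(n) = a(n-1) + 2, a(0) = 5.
Computing the sequence terms: 5, 7, 9, 11, 13, 15, 17, 19, 21, 23, 25, 27
Adding these values together:

192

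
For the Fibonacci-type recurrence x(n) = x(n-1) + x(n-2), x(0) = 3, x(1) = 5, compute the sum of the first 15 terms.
Computing the sequence terms: 3, 5, 8, 13, 21, 34, 55, 89, 144, 233, 377, 610, 987, 1597, 2584
Adding these values together:

6760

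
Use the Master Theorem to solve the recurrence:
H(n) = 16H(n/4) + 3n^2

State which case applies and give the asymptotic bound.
Master Theorem template: H(n) = a·H(n/b) + f(n).
Here: a=16, b=4, f(n)=3n^2
Compute log_b(a) = log_4(16) = 2.
f(n) = 3n^2 = Θ(n^2). Case 2: H(n) = Θ(n^2 log n).

Case 2: H(n) = Θ(n^2 log n)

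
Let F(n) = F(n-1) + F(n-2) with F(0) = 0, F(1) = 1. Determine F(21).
Computing the sequence terms:
0, 1, 1, 2, 3, 5, 8, 13, 21, 34, 55, 89, 144, 233, 377, 610, 987, 1597, 2584, 4181, 6765, 10946

10946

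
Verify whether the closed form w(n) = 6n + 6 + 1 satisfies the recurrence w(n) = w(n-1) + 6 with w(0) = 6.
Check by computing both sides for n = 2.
From the recurrence with w(0) = 6:
  w(0) = 6, w(1) = 12, w(2) = 18
  so the recurrence gives w(2) = 18.
From the proposed closed form w(n) = 6n + 6 + 1:
  w(2) = 19.
The recurrence gives 18 but the closed form gives 19, so the closed form does not satisfy the recurrence.

No, the closed form is incorrect.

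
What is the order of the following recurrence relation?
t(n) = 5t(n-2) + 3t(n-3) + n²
The order is the largest lag k for which t(n-k) appears. Here the deepest term is t(n-3) (the n² term is non-homogeneous and does not affect the order), so the order is 3.

Order 3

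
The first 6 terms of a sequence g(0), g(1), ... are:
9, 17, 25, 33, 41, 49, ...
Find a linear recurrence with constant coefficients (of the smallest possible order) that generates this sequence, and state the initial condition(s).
Look for the lowest-order linear relation among consecutive terms.
Observation: consecutive differences are constant (= 8).
Check at n=2: 1·17 + 8 = 25. ✓

g(n) = g(n-1) + 8, g(0) = 9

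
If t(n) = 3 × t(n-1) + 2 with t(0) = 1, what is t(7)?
Computing step by step:
t(0) = 1
t(1) = 3 × 1 + 2 = 5
t(2) = 3 × 5 + 2 = 17
t(3) = 3 × 17 + 2 = 53
t(4) = 3 × 53 + 2 = 161
t(5) = 3 × 161 + 2 = 485
t(6) = 3 × 485 + 2 = 1457
t(7) = 3 × 1457 + 2 = 4373

4373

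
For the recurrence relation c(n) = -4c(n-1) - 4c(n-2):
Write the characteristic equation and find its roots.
Substitute c(n) = rⁿ and divide through by rⁿ⁻²: r² + 4r + 4 = 0
Factor: (r + 2)² = 0, so r = -2 (double root).
General solution: c(n) = (A + Bn)·(-2)ⁿ

Characteristic: r² + 4r + 4 = 0, Roots: r = -2 (double root)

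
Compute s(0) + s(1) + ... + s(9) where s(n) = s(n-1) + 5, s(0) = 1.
Computing the sequence terms: 1, 6, 11, 16, 21, 26, 31, 36, 41, 46
Adding these values together:

235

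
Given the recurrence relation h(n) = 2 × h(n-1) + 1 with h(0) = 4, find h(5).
Computing step by step:
h(0) = 4
h(1) = 2 × 4 + 1 = 9
h(2) = 2 × 9 + 1 = 19
h(3) = 2 × 19 + 1 = 39
h(4) = 2 × 39 + 1 = 79
h(5) = 2 × 79 + 1 = 159

159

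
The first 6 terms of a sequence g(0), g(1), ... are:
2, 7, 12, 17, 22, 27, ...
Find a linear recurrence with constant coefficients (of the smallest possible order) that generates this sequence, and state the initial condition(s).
Look for the lowest-order linear relation among consecutive terms.
Observation: consecutive differences are constant (= 5).
Check at n=2: 1·7 + 5 = 12. ✓

g(n) = g(n-1) + 5, g(0) = 2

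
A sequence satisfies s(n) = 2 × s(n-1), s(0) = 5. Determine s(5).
Computing step by step:
s(0) = 5
s(1) = 2 × 5 = 10
s(2) = 2 × 10 = 20
s(3) = 2 × 20 = 40
s(4) = 2 × 40 = 80
s(5) = 2 × 80 = 160

160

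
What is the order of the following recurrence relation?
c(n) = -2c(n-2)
The order is the largest lag k for which c(n-k) appears. Here the deepest term is c(n-2), so the order is 2.

Order 2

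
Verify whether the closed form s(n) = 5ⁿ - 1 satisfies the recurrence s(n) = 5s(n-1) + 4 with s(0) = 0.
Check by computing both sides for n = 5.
From the recurrence with s(0) = 0:
  s(0) = 0, s(1) = 4, s(2) = 24, s(3) = 124, s(4) = 624, s(5) = 3124
  so the recurrence gives s(5) = 3124.
From the proposed closed form s(n) = 5ⁿ - 1:
  s(5) = 3124.
Both sides give 3124 at n = 5, and the initial condition(s) match, so the closed form is consistent.

Yes, the closed form is correct.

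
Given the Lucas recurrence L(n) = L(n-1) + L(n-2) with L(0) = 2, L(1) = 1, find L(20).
Computing the sequence terms:
2, 1, 3, 4, 7, 11, 18, 29, 47, 76, 123, 199, 322, 521, 843, 1364, 2207, 3571, 5778, 9349, 15127

15127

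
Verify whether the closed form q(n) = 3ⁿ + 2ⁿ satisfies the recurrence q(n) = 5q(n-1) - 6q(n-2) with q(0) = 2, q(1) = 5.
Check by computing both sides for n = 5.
From the recurrence with q(0) = 2, q(1) = 5:
  q(0) = 2, q(1) = 5, q(2) = 13, q(3) = 35, q(4) = 97, q(5) = 275
  so the recurrence gives q(5) = 275.
From the proposed closed form q(n) = 3ⁿ + 2ⁿ:
  q(5) = 275.
Both sides give 275 at n = 5, and the initial condition(s) match, so the closed form is consistent.

Yes, the closed form is correct.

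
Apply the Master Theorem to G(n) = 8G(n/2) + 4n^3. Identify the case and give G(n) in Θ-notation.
Master Theorem template: G(n) = a·G(n/b) + f(n).
Here: a=8, b=2, f(n)=4n^3
Compute log_b(a) = log_2(8) = 3.
f(n) = 4n^3 = Θ(n^3). Case 2: G(n) = Θ(n^3 log n).

Case 2: G(n) = Θ(n^3 log n)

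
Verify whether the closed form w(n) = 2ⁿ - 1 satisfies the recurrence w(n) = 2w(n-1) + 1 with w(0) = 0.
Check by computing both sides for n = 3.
From the recurrence with w(0) = 0:
  w(0) = 0, w(1) = 1, w(2) = 3, w(3) = 7
  so the recurrence gives w(3) = 7.
From the proposed closed form w(n) = 2ⁿ - 1:
  w(3) = 7.
Both sides give 7 at n = 3, and the initial condition(s) match, so the closed form is consistent.

Yes, the closed form is correct.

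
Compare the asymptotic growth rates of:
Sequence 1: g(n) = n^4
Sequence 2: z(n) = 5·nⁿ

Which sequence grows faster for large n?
Comparing growth rates:
Growth-rate hierarchy: log n ≺ any polynomial ≺ any exponential cⁿ (c>1) ≺ n! ≺ nⁿ.
super-exponential nⁿ dominates polynomial degree 4 asymptotically.

z(n) grows faster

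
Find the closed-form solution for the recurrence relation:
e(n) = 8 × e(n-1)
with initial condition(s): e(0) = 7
Recurrence: e(n) = 8 × e(n-1), initial: e(0) = 7.
Each term is 8 times the previous, so this is geometric with ratio 8. After n steps: e(n) = e(0)·8ⁿ = 7·8ⁿ.

e(n) = 7·8ⁿ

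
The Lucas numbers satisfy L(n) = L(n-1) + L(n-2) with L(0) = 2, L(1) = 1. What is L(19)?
Computing the sequence terms:
2, 1, 3, 4, 7, 11, 18, 29, 47, 76, 123, 199, 322, 521, 843, 1364, 2207, 3571, 5778, 9349

9349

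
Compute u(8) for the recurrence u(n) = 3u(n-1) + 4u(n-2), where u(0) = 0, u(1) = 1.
Computing the sequence terms:
0, 1, 3, 13, 51, 205, 819, 3277, 13107

13107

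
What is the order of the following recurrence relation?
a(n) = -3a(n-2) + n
The order is the largest lag k for which a(n-k) appears. Here the deepest term is a(n-2) (the n term is non-homogeneous and does not affect the order), so the order is 2.

Order 2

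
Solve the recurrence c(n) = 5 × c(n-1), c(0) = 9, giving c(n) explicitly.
Recurrence: c(n) = 5 × c(n-1), initial: c(0) = 9.
Each term is 5 times the previous, so this is geometric with ratio 5. After n steps: c(n) = c(0)·5ⁿ = 9·5ⁿ.

c(n) = 9·5ⁿ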